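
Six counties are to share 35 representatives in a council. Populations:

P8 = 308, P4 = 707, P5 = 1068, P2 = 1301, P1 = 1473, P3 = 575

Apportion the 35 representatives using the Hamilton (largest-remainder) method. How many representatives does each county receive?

P8 2, P4 5, P5 7, P2 8, P1 9, P3 4

The standard divisor is 5432/35 ≈ 155.2.
Standard quotas: P8 1.985, P4 4.555, P5 6.881, P2 8.383, P1 9.491, P3 3.705.
Lower quotas: P8 1, P4 4, P5 6, P2 8, P1 9, P3 3 (sum 31, leaving 4 seats).
Remainders in descending order: P8 0.985, P5 0.881, P3 0.705, P4 0.555, P1 0.491, P2 0.383.
The surplus seats go to P8, P5, P3, P4.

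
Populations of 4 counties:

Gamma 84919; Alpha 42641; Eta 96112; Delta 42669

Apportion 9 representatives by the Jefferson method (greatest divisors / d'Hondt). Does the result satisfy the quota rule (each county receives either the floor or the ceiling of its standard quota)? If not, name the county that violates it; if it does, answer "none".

none

Standard quotas: Gamma 2.870, Alpha 1.441, Eta 3.248, Delta 1.442.
Jefferson allocation: Gamma 3, Alpha 1, Eta 4, Delta 1.
Every allocation lies between the lower and upper quota.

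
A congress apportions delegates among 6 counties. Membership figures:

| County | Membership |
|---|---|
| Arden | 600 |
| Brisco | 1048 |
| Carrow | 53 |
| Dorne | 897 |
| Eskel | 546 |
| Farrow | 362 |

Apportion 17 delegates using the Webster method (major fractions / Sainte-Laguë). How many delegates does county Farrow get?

Standard divisor 3506/17 ≈ 206.235; standard quotas: Arden 2.909, Brisco 5.082, Carrow 0.257, Dorne 4.349, Eskel 2.647, Farrow 1.755.
Rounding to the nearest integer gives Arden 3, Brisco 5, Carrow 0, Dorne 4, Eskel 3, Farrow 2 — total 17, matching the house size, so no adjustment is needed.
Farrow receives 2.

2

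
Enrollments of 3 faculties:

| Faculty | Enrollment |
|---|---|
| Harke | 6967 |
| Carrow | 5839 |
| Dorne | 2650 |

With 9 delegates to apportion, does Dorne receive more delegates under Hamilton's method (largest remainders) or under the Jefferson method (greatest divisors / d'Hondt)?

Hamilton

Hamilton: Harke 4, Carrow 3, Dorne 2.
Jefferson: Harke 4, Carrow 4, Dorne 1.
Dorne gets 2 under Hamilton and 1 under Jefferson.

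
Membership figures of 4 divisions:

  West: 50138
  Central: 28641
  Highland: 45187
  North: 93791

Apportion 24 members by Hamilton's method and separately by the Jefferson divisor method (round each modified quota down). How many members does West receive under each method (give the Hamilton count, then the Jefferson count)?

6 and 5

Hamilton: West 6, Central 3, Highland 5, North 10.
Jefferson: West 5, Central 3, Highland 5, North 11.
West gets 6 under Hamilton and 5 under Jefferson.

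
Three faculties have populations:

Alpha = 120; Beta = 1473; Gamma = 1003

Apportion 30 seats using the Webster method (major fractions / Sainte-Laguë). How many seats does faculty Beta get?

17

Standard divisor 2596/30 ≈ 86.533; standard quotas: Alpha 1.387, Beta 17.022, Gamma 11.591.
Rounding to the nearest integer gives Alpha 1, Beta 17, Gamma 12 — total 30, matching the house size, so no adjustment is needed.
Beta receives 17.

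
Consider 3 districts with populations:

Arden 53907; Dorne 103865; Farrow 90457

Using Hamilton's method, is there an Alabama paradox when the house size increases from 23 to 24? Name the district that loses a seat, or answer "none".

At 23 seats: Arden 5, Dorne 10, Farrow 8.
At 24 seats: Arden 5, Dorne 10, Farrow 9.
No district's allocation decreased.

none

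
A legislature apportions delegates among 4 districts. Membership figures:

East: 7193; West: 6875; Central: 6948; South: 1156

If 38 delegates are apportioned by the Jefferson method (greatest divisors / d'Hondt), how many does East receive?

Standard divisor 22172/38 ≈ 583.474; standard quotas: East 12.328, West 11.783, Central 11.908, South 1.981.
Rounding down gives 12, 11, 11, 1 = 35 seats, so the divisor must be adjusted.
With modified divisor 560: modified quotas East 12.845, West 12.277, Central 12.407, South 2.064.
Rounding down: East 12, West 12, Central 12, South 2 (total 38).
East receives 12.

12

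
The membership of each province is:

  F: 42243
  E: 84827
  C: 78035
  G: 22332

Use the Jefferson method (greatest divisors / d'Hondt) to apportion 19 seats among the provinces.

F: 3; E: 7; C: 7; G: 2

Standard divisor 227437/19 ≈ 11970.368; standard quotas: F 3.529, E 7.086, C 6.519, G 1.866.
Rounding down gives 3, 7, 6, 1 = 17 seats, so the divisor must be adjusted.
With modified divisor 10900: modified quotas F 3.876, E 7.782, C 7.159, G 2.049.
Rounding down: F 3, E 7, C 7, G 2 (total 19).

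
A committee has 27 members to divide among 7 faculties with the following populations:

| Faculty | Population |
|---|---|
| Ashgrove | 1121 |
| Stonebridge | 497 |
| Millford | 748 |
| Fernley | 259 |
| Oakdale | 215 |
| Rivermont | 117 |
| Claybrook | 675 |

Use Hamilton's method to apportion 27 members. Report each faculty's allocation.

The standard divisor is 3632/27 ≈ 134.519.
Standard quotas: Ashgrove 8.333, Stonebridge 3.695, Millford 5.561, Fernley 1.925, Oakdale 1.598, Rivermont 0.870, Claybrook 5.018.
Lower quotas: Ashgrove 8, Stonebridge 3, Millford 5, Fernley 1, Oakdale 1, Rivermont 0, Claybrook 5 (sum 23, leaving 4 seats).
Remainders in descending order: Fernley 0.925, Rivermont 0.870, Stonebridge 0.695, Oakdale 0.598, Millford 0.561, Ashgrove 0.333, Claybrook 0.018.
Largest remainders: Fernley, Rivermont, Stonebridge, Oakdale receive the extra seats.

Ashgrove=8, Stonebridge=4, Millford=5, Fernley=2, Oakdale=2, Rivermont=1, Claybrook=5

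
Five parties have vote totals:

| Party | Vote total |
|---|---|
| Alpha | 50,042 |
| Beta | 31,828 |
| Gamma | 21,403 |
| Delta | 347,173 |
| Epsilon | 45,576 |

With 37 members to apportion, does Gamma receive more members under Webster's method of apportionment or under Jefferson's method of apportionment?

Webster: Alpha 4, Beta 2, Gamma 2, Delta 26, Epsilon 3.
Jefferson: Alpha 4, Beta 2, Gamma 1, Delta 27, Epsilon 3.
Gamma gets 2 under Webster and 1 under Jefferson.

Webster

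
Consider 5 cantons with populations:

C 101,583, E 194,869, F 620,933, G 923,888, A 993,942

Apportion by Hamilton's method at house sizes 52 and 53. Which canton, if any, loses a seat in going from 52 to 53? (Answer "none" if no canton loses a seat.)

none

At 52 seats: C 2, E 4, F 11, G 17, A 18.
At 53 seats: C 2, E 4, F 12, G 17, A 18.
No canton's allocation decreased.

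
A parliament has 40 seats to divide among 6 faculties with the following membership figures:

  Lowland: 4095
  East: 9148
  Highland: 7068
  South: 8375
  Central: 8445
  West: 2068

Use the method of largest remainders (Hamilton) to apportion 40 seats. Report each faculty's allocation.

Lowland: 4, East: 9, Highland: 7, South: 9, Central: 9, West: 2

Standard divisor: 39199 ÷ 40 ≈ 979.975.
Standard quotas: Lowland 4.1787, East 9.3349, Highland 7.2124, South 8.5461, Central 8.6176, West 2.1103.
Lower quotas: Lowland 4, East 9, Highland 7, South 8, Central 8, West 2 (sum 38, leaving 2 seats).
Remainders in descending order: Central 0.6176, South 0.5461, East 0.3349, Highland 0.2124, Lowland 0.1787, West 0.1103.
The surplus seats go to Central, South.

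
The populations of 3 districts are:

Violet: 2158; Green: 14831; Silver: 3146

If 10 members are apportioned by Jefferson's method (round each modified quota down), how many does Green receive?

Standard divisor 20135/10 ≈ 2013.5; standard quotas: Violet 1.072, Green 7.366, Silver 1.562.
Rounding down gives 1, 7, 1 = 9 seats, so the divisor must be adjusted.
With modified divisor 1800: modified quotas Violet 1.199, Green 8.239, Silver 1.748.
Rounding down: Violet 1, Green 8, Silver 1 (total 10).
Green receives 8.

8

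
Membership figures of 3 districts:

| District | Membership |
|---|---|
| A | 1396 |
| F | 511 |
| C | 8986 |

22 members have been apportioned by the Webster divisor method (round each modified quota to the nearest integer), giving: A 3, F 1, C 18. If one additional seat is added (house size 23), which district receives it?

Priority for the next seat is population ÷ (current seats + 0.5).
Priorities: A 398.857, F 340.667, C 485.730.
Highest priority: C.

C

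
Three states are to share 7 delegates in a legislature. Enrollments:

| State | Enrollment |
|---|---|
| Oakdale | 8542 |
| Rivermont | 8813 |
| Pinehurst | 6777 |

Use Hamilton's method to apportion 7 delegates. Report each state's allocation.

Oakdale 2; Rivermont 3; Pinehurst 2

Total 24132; standard divisor 24132/7 ≈ 3447.429.
Standard quotas: Oakdale 2.4778, Rivermont 2.5564, Pinehurst 1.9658.
Lower quotas: Oakdale 2, Rivermont 2, Pinehurst 1 (sum 5, leaving 2 seats).
Remainders in descending order: Pinehurst 0.9658, Rivermont 0.5564, Oakdale 0.4778.
The surplus seats go to Pinehurst, Rivermont.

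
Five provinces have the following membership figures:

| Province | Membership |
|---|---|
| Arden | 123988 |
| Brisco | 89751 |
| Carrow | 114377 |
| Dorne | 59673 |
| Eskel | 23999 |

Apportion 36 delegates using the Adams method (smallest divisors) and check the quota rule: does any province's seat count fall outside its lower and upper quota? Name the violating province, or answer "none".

Standard quotas: Arden 10.839, Brisco 7.846, Carrow 9.999, Dorne 5.217, Eskel 2.098.
Adams allocation: Arden 11, Brisco 8, Carrow 10, Dorne 5, Eskel 2.
Every allocation lies between the lower and upper quota.

none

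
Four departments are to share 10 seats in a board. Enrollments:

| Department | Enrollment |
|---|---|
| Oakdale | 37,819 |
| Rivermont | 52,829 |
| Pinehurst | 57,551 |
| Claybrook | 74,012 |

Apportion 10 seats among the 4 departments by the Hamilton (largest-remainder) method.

The standard divisor is 222211/10 ≈ 22221.1.
Standard quotas: Oakdale 1.7019, Rivermont 2.3774, Pinehurst 2.5899, Claybrook 3.3307.
Lower quotas: Oakdale 1, Rivermont 2, Pinehurst 2, Claybrook 3 (sum 8, leaving 2 seats).
Remainders in descending order: Oakdale 0.7019, Pinehurst 0.5899, Rivermont 0.3774, Claybrook 0.3307.
Largest remainders: Oakdale, Pinehurst receive the extra seats.

Oakdale 2, Rivermont 2, Pinehurst 3, Claybrook 3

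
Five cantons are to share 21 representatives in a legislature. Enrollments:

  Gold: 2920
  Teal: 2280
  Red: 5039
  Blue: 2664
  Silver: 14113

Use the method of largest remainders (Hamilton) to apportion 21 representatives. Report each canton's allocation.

Gold=2, Teal=2, Red=4, Blue=2, Silver=11

Total 27016; standard divisor 27016/21 ≈ 1286.476.
Standard quotas: Gold 2.2698, Teal 1.7723, Red 3.9169, Blue 2.0708, Silver 10.9703.
Lower quotas: Gold 2, Teal 1, Red 3, Blue 2, Silver 10 (sum 18, leaving 3 seats).
Remainders in descending order: Silver 0.9703, Red 0.9169, Teal 0.7723, Gold 0.2698, Blue 0.0708.
The surplus seats go to Silver, Red, Teal.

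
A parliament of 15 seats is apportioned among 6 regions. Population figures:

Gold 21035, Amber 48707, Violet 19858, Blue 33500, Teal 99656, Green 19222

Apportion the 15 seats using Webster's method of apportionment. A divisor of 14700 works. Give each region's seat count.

Gold=1, Amber=3, Violet=1, Blue=2, Teal=7, Green=1

With modified divisor 14700: modified quotas Gold 1.431, Amber 3.313, Violet 1.351, Blue 2.279, Teal 6.779, Green 1.308.
Rounding to the nearest integer: Gold 1, Amber 3, Violet 1, Blue 2, Teal 7, Green 1 (total 15).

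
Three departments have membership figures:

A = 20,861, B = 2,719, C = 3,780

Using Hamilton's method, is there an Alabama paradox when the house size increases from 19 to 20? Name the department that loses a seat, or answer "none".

none

At 19 seats: A 14, B 2, C 3.
At 20 seats: A 15, B 2, C 3.
No department's allocation decreased.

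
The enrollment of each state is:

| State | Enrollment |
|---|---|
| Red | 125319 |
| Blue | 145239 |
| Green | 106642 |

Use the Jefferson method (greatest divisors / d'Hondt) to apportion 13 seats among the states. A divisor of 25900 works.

With modified divisor 25900: modified quotas Red 4.839, Blue 5.608, Green 4.117.
Rounding down: Red 4, Blue 5, Green 4 (total 13).

Red: 4, Blue: 5, Green: 4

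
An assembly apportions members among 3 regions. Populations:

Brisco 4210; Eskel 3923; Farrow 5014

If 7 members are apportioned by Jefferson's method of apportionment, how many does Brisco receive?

Standard divisor 13147/7 ≈ 1878.143; standard quotas: Brisco 2.242, Eskel 2.089, Farrow 2.670.
Rounding down gives 2, 2, 2 = 6 seats, so the divisor must be adjusted.
With modified divisor 1500: modified quotas Brisco 2.807, Eskel 2.615, Farrow 3.343.
Rounding down: Brisco 2, Eskel 2, Farrow 3 (total 7).
Brisco receives 2.

2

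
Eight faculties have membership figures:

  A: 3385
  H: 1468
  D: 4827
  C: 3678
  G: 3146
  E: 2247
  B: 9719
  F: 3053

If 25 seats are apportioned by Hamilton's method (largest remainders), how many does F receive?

2

Standard divisor: 31523 ÷ 25 ≈ 1260.92.
Standard quotas: A 2.6845, H 1.1642, D 3.8282, C 2.9169, G 2.4950, E 1.7820, B 7.7079, F 2.4212.
Lower quotas: A 2, H 1, D 3, C 2, G 2, E 1, B 7, F 2 (sum 20, leaving 5 seats).
Remainders in descending order: C 0.9169, D 0.8282, E 0.7820, B 0.7079, A 0.6845, G 0.4950, F 0.4212, H 0.1642.
Largest remainders: C, D, E, B, A receive the extra seats.
F receives 2.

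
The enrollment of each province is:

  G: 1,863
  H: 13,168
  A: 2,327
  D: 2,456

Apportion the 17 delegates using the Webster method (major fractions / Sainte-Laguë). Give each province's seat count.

Standard divisor 19814/17 ≈ 1165.529; standard quotas: G 1.598, H 11.298, A 1.997, D 2.107.
Rounding to the nearest integer gives G 2, H 11, A 2, D 2 — total 17, matching the house size, so no adjustment is needed.

G: 2; H: 11; A: 2; D: 2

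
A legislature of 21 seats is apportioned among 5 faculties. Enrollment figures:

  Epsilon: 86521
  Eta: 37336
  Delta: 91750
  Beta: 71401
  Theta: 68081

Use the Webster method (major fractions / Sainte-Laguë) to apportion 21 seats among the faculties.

Epsilon 5, Eta 2, Delta 6, Beta 4, Theta 4

Standard divisor 355089/21 ≈ 16909; standard quotas: Epsilon 5.117, Eta 2.208, Delta 5.426, Beta 4.223, Theta 4.026.
Rounding to the nearest integer gives 5, 2, 5, 4, 4 = 20 seats, so the divisor must be adjusted.
With modified divisor 16300: modified quotas Epsilon 5.308, Eta 2.291, Delta 5.629, Beta 4.380, Theta 4.177.
Rounding to the nearest integer: Epsilon 5, Eta 2, Delta 6, Beta 4, Theta 4 (total 21).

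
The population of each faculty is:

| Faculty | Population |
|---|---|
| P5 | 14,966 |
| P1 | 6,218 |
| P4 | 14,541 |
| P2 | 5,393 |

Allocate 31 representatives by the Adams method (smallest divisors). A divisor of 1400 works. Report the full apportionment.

P5 11, P1 5, P4 11, P2 4

With modified divisor 1400: modified quotas P5 10.690, P1 4.441, P4 10.386, P2 3.852.
Rounding up: P5 11, P1 5, P4 11, P2 4 (total 31).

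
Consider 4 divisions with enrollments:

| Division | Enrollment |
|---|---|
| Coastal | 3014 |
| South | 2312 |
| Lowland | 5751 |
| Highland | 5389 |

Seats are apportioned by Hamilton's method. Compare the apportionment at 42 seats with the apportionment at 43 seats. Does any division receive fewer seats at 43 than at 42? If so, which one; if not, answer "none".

none

At 42 seats: Coastal 8, South 6, Lowland 14, Highland 14.
At 43 seats: Coastal 8, South 6, Lowland 15, Highland 14.
No division's allocation decreased.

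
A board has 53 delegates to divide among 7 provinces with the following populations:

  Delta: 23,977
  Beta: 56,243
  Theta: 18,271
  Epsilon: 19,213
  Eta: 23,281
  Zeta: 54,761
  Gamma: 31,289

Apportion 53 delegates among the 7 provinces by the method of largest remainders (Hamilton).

Standard divisor: 227035 ÷ 53 ≈ 4283.679.
Standard quotas: Delta 5.5973, Beta 13.1296, Theta 4.2653, Epsilon 4.4852, Eta 5.4348, Zeta 12.7836, Gamma 7.3042.
Lower quotas: Delta 5, Beta 13, Theta 4, Epsilon 4, Eta 5, Zeta 12, Gamma 7 (sum 50, leaving 3 seats).
Remainders in descending order: Zeta 0.7836, Delta 0.5973, Epsilon 0.4852, Eta 0.4348, Gamma 0.3042, Theta 0.2653, Beta 0.1296.
Largest remainders: Zeta, Delta, Epsilon receive the extra seats.

Delta: 6; Beta: 13; Theta: 4; Epsilon: 5; Eta: 5; Zeta: 13; Gamma: 7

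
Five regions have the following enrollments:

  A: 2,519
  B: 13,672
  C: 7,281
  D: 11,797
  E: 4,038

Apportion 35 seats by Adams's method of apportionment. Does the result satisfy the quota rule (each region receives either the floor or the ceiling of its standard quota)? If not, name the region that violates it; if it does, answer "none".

Standard quotas: A 2.243, B 12.174, C 6.483, D 10.504, E 3.596.
Adams allocation: A 3, B 12, C 6, D 10, E 4.
Every allocation lies between the lower and upper quota.

none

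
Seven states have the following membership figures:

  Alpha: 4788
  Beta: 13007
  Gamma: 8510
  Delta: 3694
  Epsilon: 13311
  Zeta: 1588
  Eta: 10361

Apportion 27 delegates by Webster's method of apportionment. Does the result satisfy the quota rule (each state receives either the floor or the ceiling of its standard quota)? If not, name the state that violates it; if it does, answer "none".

Standard quotas: Alpha 2.339, Beta 6.355, Gamma 4.158, Delta 1.805, Epsilon 6.504, Zeta 0.776, Eta 5.062.
Webster allocation: Alpha 2, Beta 6, Gamma 4, Delta 2, Epsilon 7, Zeta 1, Eta 5.
Every allocation lies between the lower and upper quota.

none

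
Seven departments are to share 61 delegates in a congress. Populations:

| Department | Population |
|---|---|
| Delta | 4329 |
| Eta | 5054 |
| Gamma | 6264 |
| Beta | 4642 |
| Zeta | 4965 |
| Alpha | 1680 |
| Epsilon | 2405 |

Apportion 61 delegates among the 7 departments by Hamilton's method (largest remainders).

Delta 9, Eta 11, Gamma 13, Beta 10, Zeta 10, Alpha 3, Epsilon 5

Standard divisor: 29339 ÷ 61 ≈ 480.967.
Standard quotas: Delta 9.0006, Eta 10.5080, Gamma 13.0238, Beta 9.6514, Zeta 10.3229, Alpha 3.4930, Epsilon 5.0003.
Lower quotas: Delta 9, Eta 10, Gamma 13, Beta 9, Zeta 10, Alpha 3, Epsilon 5 (sum 59, leaving 2 seats).
Remainders in descending order: Beta 0.6514, Eta 0.5080, Alpha 0.4930, Zeta 0.3229, Gamma 0.0238, Delta 0.0006, Epsilon 0.0003.
The surplus seats go to Beta, Eta.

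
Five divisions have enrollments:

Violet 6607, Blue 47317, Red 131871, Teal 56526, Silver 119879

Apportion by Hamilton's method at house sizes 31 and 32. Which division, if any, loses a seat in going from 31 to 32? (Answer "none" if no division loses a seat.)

At 31 seats: Violet 1, Blue 4, Red 11, Teal 5, Silver 10.
At 32 seats: Violet 0, Blue 4, Red 12, Teal 5, Silver 11.
Violet drops from 1 to 0.

Violet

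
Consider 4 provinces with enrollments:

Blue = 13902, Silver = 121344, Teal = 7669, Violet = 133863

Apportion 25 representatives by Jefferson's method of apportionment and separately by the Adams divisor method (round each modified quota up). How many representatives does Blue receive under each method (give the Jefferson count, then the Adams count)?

1 and 2

Jefferson: Blue 1, Silver 11, Teal 0, Violet 13.
Adams: Blue 2, Silver 10, Teal 1, Violet 12.
Blue gets 1 under Jefferson and 2 under Adams.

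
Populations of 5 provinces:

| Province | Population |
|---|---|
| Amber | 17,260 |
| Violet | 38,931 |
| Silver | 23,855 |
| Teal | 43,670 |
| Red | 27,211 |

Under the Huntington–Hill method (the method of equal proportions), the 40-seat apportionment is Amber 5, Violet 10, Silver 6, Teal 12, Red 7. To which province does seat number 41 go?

Violet

Priority for the next seat is population ÷ (√(s·(s+1))).
Priorities: Amber 3151.230, Violet 3711.925, Silver 3680.906, Teal 3496.398, Red 3636.223.
Highest priority: Violet.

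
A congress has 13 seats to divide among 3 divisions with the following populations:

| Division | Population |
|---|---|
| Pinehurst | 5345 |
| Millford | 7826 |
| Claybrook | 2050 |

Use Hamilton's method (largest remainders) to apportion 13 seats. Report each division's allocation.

Total 15221; standard divisor 15221/13 ≈ 1170.846.
Standard quotas: Pinehurst 4.5651, Millford 6.6841, Claybrook 1.7509.
Lower quotas: Pinehurst 4, Millford 6, Claybrook 1 (sum 11, leaving 2 seats).
Remainders in descending order: Claybrook 0.7509, Millford 0.6841, Pinehurst 0.5651.
Largest remainders: Claybrook, Millford receive the extra seats.

Pinehurst=4, Millford=7, Claybrook=2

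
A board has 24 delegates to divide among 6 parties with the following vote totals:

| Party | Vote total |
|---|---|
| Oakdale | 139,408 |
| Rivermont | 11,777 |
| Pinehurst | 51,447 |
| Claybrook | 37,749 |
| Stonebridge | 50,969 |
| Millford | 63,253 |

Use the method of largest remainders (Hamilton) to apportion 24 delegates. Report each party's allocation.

Oakdale: 9, Rivermont: 1, Pinehurst: 4, Claybrook: 3, Stonebridge: 3, Millford: 4

The standard divisor is 354603/24 ≈ 14775.125.
Standard quotas: Oakdale 9.4353, Rivermont 0.7971, Pinehurst 3.4820, Claybrook 2.5549, Stonebridge 3.4496, Millford 4.2810.
Lower quotas: Oakdale 9, Rivermont 0, Pinehurst 3, Claybrook 2, Stonebridge 3, Millford 4 (sum 21, leaving 3 seats).
Remainders in descending order: Rivermont 0.7971, Claybrook 0.5549, Pinehurst 0.4820, Stonebridge 0.4496, Oakdale 0.4353, Millford 0.2810.
The surplus seats go to Rivermont, Claybrook, Pinehurst.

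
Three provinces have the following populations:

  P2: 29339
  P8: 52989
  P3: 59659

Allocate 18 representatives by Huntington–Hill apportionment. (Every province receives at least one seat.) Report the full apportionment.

With divisor 8074: modified quotas P2 3.634, P8 6.563, P3 7.389.
Geometric-mean thresholds: P2 √(3·4)=3.464, P8 √(6·7)=6.481, P3 √(7·8)=7.483.
Each quota rounded against its threshold gives P2 4, P8 7, P3 7 (total 18).

P2: 4, P8: 7, P3: 7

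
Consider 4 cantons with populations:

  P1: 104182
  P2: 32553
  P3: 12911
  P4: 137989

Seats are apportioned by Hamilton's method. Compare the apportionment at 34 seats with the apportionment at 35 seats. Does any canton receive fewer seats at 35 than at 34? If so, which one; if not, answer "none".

At 34 seats: P1 12, P2 4, P3 2, P4 16.
At 35 seats: P1 13, P2 4, P3 1, P4 17.
P3 drops from 2 to 1.

P3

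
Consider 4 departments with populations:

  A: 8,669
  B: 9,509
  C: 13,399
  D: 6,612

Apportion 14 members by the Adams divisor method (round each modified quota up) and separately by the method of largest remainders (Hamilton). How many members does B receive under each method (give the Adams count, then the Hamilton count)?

3 and 4

Adams: A 3, B 3, C 5, D 3.
Hamilton: A 3, B 4, C 5, D 2.
B gets 3 under Adams and 4 under Hamilton.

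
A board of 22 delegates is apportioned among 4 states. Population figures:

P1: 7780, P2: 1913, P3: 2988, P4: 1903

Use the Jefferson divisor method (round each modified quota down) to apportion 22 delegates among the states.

P1 12, P2 3, P3 4, P4 3

Standard divisor 14584/22 ≈ 662.909; standard quotas: P1 11.736, P2 2.886, P3 4.507, P4 2.871.
Rounding down gives 11, 2, 4, 2 = 19 seats, so the divisor must be adjusted.
With modified divisor 620: modified quotas P1 12.548, P2 3.085, P3 4.819, P4 3.069.
Rounding down: P1 12, P2 3, P3 4, P4 3 (total 22).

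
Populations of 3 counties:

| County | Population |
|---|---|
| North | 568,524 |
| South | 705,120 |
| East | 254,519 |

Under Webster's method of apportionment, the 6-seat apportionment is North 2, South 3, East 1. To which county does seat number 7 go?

North

Priority for the next seat is population ÷ (current seats + 0.5).
Priorities: North 227409.600, South 201462.857, East 169679.333.
Highest priority: North.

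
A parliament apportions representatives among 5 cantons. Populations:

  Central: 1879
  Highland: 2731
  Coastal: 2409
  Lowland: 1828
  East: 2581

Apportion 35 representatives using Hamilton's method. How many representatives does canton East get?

The standard divisor is 11428/35 ≈ 326.514.
Standard quotas: Central 5.755, Highland 8.364, Coastal 7.378, Lowland 5.599, East 7.905.
Lower quotas: Central 5, Highland 8, Coastal 7, Lowland 5, East 7 (sum 32, leaving 3 seats).
Remainders in descending order: East 0.905, Central 0.755, Lowland 0.599, Coastal 0.378, Highland 0.364.
The surplus seats go to East, Central, Lowland.
East receives 8.

8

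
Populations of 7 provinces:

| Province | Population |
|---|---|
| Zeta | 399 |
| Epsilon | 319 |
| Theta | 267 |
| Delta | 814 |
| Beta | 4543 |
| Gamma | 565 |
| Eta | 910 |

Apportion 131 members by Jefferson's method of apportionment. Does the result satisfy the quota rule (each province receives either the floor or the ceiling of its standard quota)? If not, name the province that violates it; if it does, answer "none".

Beta

Standard quotas: Zeta 6.687, Epsilon 5.346, Theta 4.474, Delta 13.641, Beta 76.133, Gamma 9.468, Eta 15.250.
Jefferson allocation: Zeta 6, Epsilon 5, Theta 4, Delta 14, Beta 78, Gamma 9, Eta 15.
Beta has quota 76.133 (lower 76, upper 77) but receives 78 — outside the quota interval.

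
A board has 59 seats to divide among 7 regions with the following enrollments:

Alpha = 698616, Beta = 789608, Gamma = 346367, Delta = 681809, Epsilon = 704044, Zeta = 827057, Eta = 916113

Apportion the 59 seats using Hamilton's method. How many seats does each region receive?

Alpha 8; Beta 10; Gamma 4; Delta 8; Epsilon 8; Zeta 10; Eta 11

The standard divisor is 4963614/59 ≈ 84129.051.
Standard quotas: Alpha 8.3041, Beta 9.3857, Gamma 4.1171, Delta 8.1043, Epsilon 8.3686, Zeta 9.8308, Eta 10.8894.
Lower quotas: Alpha 8, Beta 9, Gamma 4, Delta 8, Epsilon 8, Zeta 9, Eta 10 (sum 56, leaving 3 seats).
Remainders in descending order: Eta 0.8894, Zeta 0.8308, Beta 0.3857, Epsilon 0.3686, Alpha 0.3041, Gamma 0.1171, Delta 0.1043.
The surplus seats go to Eta, Zeta, Beta.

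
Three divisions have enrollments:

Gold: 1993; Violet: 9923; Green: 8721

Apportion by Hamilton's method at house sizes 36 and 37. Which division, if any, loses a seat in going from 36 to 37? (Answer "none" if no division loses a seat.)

At 36 seats: Gold 4, Violet 17, Green 15.
At 37 seats: Gold 3, Violet 18, Green 16.
Gold drops from 4 to 3.

Gold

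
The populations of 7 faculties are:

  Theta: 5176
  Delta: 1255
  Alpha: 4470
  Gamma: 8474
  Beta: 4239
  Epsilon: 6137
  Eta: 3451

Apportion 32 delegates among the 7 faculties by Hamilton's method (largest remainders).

Theta=5, Delta=1, Alpha=4, Gamma=8, Beta=4, Epsilon=6, Eta=4

Standard divisor: 33202 ÷ 32 ≈ 1037.562.
Standard quotas: Theta 4.9886, Delta 1.2096, Alpha 4.3082, Gamma 8.1672, Beta 4.0855, Epsilon 5.9148, Eta 3.3261.
Lower quotas: Theta 4, Delta 1, Alpha 4, Gamma 8, Beta 4, Epsilon 5, Eta 3 (sum 29, leaving 3 seats).
Remainders in descending order: Theta 0.9886, Epsilon 0.9148, Eta 0.3261, Alpha 0.3082, Delta 0.2096, Gamma 0.1672, Beta 0.0855.
The surplus seats go to Theta, Epsilon, Eta.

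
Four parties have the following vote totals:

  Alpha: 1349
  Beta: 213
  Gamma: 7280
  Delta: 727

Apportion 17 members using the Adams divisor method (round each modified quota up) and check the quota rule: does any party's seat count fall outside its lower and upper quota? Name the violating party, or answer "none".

Standard quotas: Alpha 2.397, Beta 0.378, Gamma 12.933, Delta 1.292.
Adams allocation: Alpha 3, Beta 1, Gamma 11, Delta 2.
Gamma has quota 12.933 (lower 12, upper 13) but receives 11 — outside the quota interval.

Gamma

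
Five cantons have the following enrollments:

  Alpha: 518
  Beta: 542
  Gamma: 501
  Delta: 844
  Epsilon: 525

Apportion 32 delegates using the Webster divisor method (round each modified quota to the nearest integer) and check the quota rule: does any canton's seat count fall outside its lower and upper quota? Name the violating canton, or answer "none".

Standard quotas: Alpha 5.657, Beta 5.919, Gamma 5.472, Delta 9.218, Epsilon 5.734.
Webster allocation: Alpha 6, Beta 6, Gamma 5, Delta 9, Epsilon 6.
Every allocation lies between the lower and upper quota.

none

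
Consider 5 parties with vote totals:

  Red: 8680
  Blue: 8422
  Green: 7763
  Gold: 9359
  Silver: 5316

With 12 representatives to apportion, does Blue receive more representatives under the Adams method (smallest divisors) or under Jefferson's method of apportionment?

Adams: Red 3, Blue 2, Green 2, Gold 3, Silver 2.
Jefferson: Red 3, Blue 3, Green 2, Gold 3, Silver 1.
Blue gets 2 under Adams and 3 under Jefferson.

Jefferson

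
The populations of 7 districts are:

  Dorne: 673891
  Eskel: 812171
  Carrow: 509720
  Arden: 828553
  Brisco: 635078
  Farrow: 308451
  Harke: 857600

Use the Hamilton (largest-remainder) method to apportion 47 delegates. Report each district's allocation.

Total 4625464; standard divisor 4625464/47 ≈ 98414.128.
Standard quotas: Dorne 6.8475, Eskel 8.2526, Carrow 5.1793, Arden 8.4190, Brisco 6.4531, Farrow 3.1342, Harke 8.7142.
Lower quotas: Dorne 6, Eskel 8, Carrow 5, Arden 8, Brisco 6, Farrow 3, Harke 8 (sum 44, leaving 3 seats).
Remainders in descending order: Dorne 0.8475, Harke 0.7142, Brisco 0.4531, Arden 0.4190, Eskel 0.2526, Carrow 0.1793, Farrow 0.1342.
Largest remainders: Dorne, Harke, Brisco receive the extra seats.

Dorne: 7, Eskel: 8, Carrow: 5, Arden: 8, Brisco: 7, Farrow: 3, Harke: 9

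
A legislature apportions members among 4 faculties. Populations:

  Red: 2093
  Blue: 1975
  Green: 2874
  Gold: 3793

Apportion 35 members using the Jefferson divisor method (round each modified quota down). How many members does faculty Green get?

Standard divisor 10735/35 ≈ 306.714; standard quotas: Red 6.824, Blue 6.439, Green 9.370, Gold 12.367.
Rounding down gives 6, 6, 9, 12 = 33 seats, so the divisor must be adjusted.
With modified divisor 290: modified quotas Red 7.217, Blue 6.810, Green 9.910, Gold 13.079.
Rounding down: Red 7, Blue 6, Green 9, Gold 13 (total 35).
Green receives 9.

9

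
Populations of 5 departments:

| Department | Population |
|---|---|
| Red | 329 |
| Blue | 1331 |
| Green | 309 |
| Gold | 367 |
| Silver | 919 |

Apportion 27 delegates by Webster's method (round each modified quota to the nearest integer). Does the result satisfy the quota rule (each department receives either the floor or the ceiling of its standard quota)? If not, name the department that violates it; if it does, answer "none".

none

Standard quotas: Red 2.729, Blue 11.041, Green 2.563, Gold 3.044, Silver 7.623.
Webster allocation: Red 3, Blue 11, Green 3, Gold 3, Silver 7.
Every allocation lies between the lower and upper quota.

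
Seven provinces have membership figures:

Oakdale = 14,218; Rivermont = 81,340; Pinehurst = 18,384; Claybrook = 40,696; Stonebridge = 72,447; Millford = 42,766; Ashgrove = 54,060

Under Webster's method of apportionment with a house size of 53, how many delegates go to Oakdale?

Standard divisor 323911/53 ≈ 6111.528; standard quotas: Oakdale 2.326, Rivermont 13.309, Pinehurst 3.008, Claybrook 6.659, Stonebridge 11.854, Millford 6.998, Ashgrove 8.846.
Rounding to the nearest integer gives Oakdale 2, Rivermont 13, Pinehurst 3, Claybrook 7, Stonebridge 12, Millford 7, Ashgrove 9 — total 53, matching the house size, so no adjustment is needed.
Oakdale receives 2.

2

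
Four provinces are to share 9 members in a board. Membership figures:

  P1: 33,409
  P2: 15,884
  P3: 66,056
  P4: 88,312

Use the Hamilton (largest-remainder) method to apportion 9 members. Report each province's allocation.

Total 203661; standard divisor 203661/9 = 22629.
Standard quotas: P1 1.4764, P2 0.7019, P3 2.9191, P4 3.9026.
Lower quotas: P1 1, P2 0, P3 2, P4 3 (sum 6, leaving 3 seats).
Remainders in descending order: P3 0.9191, P4 0.9026, P2 0.7019, P1 0.4764.
The surplus seats go to P3, P4, P2.

P1 1, P2 1, P3 3, P4 4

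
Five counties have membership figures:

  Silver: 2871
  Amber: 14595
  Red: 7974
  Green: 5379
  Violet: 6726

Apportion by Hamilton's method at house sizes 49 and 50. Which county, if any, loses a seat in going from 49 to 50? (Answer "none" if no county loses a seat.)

none

At 49 seats: Silver 4, Amber 19, Red 10, Green 7, Violet 9.
At 50 seats: Silver 4, Amber 19, Red 11, Green 7, Violet 9.
No county's allocation decreased.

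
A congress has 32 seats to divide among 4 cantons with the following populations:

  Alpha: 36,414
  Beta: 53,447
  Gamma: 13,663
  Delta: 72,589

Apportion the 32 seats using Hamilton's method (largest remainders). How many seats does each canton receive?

The standard divisor is 176113/32 ≈ 5503.531.
Standard quotas: Alpha 6.6165, Beta 9.7114, Gamma 2.4826, Delta 13.1895.
Lower quotas: Alpha 6, Beta 9, Gamma 2, Delta 13 (sum 30, leaving 2 seats).
Remainders in descending order: Beta 0.7114, Alpha 0.6165, Gamma 0.4826, Delta 0.1895.
Largest remainders: Beta, Alpha receive the extra seats.

Alpha 7; Beta 10; Gamma 2; Delta 13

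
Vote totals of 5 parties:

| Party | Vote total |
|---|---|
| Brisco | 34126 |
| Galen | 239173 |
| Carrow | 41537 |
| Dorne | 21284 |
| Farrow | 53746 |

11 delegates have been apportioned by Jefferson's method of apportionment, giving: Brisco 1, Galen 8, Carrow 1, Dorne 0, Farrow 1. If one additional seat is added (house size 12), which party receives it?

Farrow

Priority for the next seat is population ÷ (current seats + 1).
Priorities: Brisco 17063.000, Galen 26574.778, Carrow 20768.500, Dorne 21284.000, Farrow 26873.000.
Highest priority: Farrow.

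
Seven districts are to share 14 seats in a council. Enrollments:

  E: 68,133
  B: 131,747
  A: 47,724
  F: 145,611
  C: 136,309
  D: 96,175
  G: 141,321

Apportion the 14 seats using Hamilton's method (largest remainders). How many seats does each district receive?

E 1, B 2, A 1, F 3, C 2, D 2, G 3

Total 767020; standard divisor 767020/14 ≈ 54787.143.
Standard quotas: E 1.2436, B 2.4047, A 0.8711, F 2.6578, C 2.4880, D 1.7554, G 2.5795.
Lower quotas: E 1, B 2, A 0, F 2, C 2, D 1, G 2 (sum 10, leaving 4 seats).
Remainders in descending order: A 0.8711, D 0.7554, F 0.6578, G 0.5795, C 0.4880, B 0.4047, E 0.2436.
The surplus seats go to A, D, F, G.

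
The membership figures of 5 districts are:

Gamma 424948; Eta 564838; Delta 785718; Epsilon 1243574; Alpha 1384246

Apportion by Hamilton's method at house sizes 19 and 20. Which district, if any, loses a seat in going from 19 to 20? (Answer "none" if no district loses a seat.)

At 19 seats: Gamma 2, Eta 3, Delta 3, Epsilon 5, Alpha 6.
At 20 seats: Gamma 2, Eta 2, Delta 4, Epsilon 6, Alpha 6.
Eta drops from 3 to 2.

Eta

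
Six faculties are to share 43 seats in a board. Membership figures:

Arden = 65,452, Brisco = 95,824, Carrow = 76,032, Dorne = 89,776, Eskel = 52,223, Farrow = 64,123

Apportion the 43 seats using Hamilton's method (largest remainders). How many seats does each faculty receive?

Total 443430; standard divisor 443430/43 ≈ 10312.326.
Standard quotas: Arden 6.3470, Brisco 9.2922, Carrow 7.3729, Dorne 8.7057, Eskel 5.0641, Farrow 6.2181.
Lower quotas: Arden 6, Brisco 9, Carrow 7, Dorne 8, Eskel 5, Farrow 6 (sum 41, leaving 2 seats).
Remainders in descending order: Dorne 0.7057, Carrow 0.3729, Arden 0.3470, Brisco 0.2922, Farrow 0.2181, Eskel 0.0641.
Largest remainders: Dorne, Carrow receive the extra seats.

Arden=6, Brisco=9, Carrow=8, Dorne=9, Eskel=5, Farrow=6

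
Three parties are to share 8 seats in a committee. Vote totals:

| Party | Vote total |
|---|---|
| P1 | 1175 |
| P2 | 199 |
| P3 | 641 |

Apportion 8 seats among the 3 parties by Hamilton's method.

Total 2015; standard divisor 2015/8 ≈ 251.875.
Standard quotas: P1 4.665, P2 0.790, P3 2.545.
Lower quotas: P1 4, P2 0, P3 2 (sum 6, leaving 2 seats).
Remainders in descending order: P2 0.790, P1 0.665, P3 0.545.
Largest remainders: P2, P1 receive the extra seats.

P1 5, P2 1, P3 2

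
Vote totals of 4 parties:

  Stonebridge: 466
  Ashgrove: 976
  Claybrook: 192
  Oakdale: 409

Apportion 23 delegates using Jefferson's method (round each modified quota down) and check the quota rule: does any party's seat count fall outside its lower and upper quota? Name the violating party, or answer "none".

Standard quotas: Stonebridge 5.246, Ashgrove 10.988, Claybrook 2.162, Oakdale 4.605.
Jefferson allocation: Stonebridge 5, Ashgrove 11, Claybrook 2, Oakdale 5.
Every allocation lies between the lower and upper quota.

none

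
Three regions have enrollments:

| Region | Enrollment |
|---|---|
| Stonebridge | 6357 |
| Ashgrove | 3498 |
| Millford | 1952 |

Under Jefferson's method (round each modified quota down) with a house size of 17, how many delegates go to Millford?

Standard divisor 11807/17 ≈ 694.529; standard quotas: Stonebridge 9.153, Ashgrove 5.037, Millford 2.811.
Rounding down gives 9, 5, 2 = 16 seats, so the divisor must be adjusted.
With modified divisor 640: modified quotas Stonebridge 9.933, Ashgrove 5.466, Millford 3.050.
Rounding down: Stonebridge 9, Ashgrove 5, Millford 3 (total 17).
Millford receives 3.

3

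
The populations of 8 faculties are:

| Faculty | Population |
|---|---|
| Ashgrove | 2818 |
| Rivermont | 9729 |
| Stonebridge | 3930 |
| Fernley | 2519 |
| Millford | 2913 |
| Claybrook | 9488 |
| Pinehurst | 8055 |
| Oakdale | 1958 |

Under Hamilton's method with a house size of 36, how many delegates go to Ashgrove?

2

The standard divisor is 41410/36 ≈ 1150.278.
Standard quotas: Ashgrove 2.4498, Rivermont 8.4580, Stonebridge 3.4166, Fernley 2.1899, Millford 2.5324, Claybrook 8.2484, Pinehurst 7.0027, Oakdale 1.7022.
Lower quotas: Ashgrove 2, Rivermont 8, Stonebridge 3, Fernley 2, Millford 2, Claybrook 8, Pinehurst 7, Oakdale 1 (sum 33, leaving 3 seats).
Remainders in descending order: Oakdale 0.7022, Millford 0.5324, Rivermont 0.4580, Ashgrove 0.4498, Stonebridge 0.4166, Claybrook 0.2484, Fernley 0.1899, Pinehurst 0.0027.
The surplus seats go to Oakdale, Millford, Rivermont.
Ashgrove receives 2.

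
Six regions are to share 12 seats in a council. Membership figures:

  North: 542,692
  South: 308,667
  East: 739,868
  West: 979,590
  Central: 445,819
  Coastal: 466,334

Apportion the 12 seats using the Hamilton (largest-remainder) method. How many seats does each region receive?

North 2; South 1; East 3; West 3; Central 1; Coastal 2

Standard divisor: 3482970 ÷ 12 ≈ 290247.5.
Standard quotas: North 1.8698, South 1.0635, East 2.5491, West 3.3750, Central 1.5360, Coastal 1.6067.
Lower quotas: North 1, South 1, East 2, West 3, Central 1, Coastal 1 (sum 9, leaving 3 seats).
Remainders in descending order: North 0.8698, Coastal 0.6067, East 0.5491, Central 0.5360, West 0.3750, South 0.0635.
The surplus seats go to North, Coastal, East.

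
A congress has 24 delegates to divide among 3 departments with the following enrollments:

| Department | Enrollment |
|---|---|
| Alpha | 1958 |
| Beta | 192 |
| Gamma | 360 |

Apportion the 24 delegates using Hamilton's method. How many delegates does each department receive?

Alpha 19; Beta 2; Gamma 3

The standard divisor is 2510/24 ≈ 104.583.
Standard quotas: Alpha 18.722, Beta 1.836, Gamma 3.442.
Lower quotas: Alpha 18, Beta 1, Gamma 3 (sum 22, leaving 2 seats).
Remainders in descending order: Beta 0.836, Alpha 0.722, Gamma 0.442.
Largest remainders: Beta, Alpha receive the extra seats.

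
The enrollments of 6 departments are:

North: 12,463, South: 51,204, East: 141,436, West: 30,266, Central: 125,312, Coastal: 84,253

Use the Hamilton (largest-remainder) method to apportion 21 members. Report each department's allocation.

Total 444934; standard divisor 444934/21 ≈ 21187.333.
Standard quotas: North 0.5882, South 2.4167, East 6.6755, West 1.4285, Central 5.9145, Coastal 3.9766.
Lower quotas: North 0, South 2, East 6, West 1, Central 5, Coastal 3 (sum 17, leaving 4 seats).
Remainders in descending order: Coastal 0.9766, Central 0.9145, East 0.6755, North 0.5882, West 0.4285, South 0.4167.
Largest remainders: Coastal, Central, East, North receive the extra seats.

North 1, South 2, East 7, West 1, Central 6, Coastal 4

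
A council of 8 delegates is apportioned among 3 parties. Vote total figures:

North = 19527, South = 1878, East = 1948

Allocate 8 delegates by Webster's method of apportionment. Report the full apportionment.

North 6, South 1, East 1

Standard divisor 23353/8 ≈ 2919.125; standard quotas: North 6.689, South 0.643, East 0.667.
Rounding to the nearest integer gives 7, 1, 1 = 9 seats, so the divisor must be adjusted.
With modified divisor 3300: modified quotas North 5.917, South 0.569, East 0.590.
Rounding to the nearest integer: North 6, South 1, East 1 (total 8).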